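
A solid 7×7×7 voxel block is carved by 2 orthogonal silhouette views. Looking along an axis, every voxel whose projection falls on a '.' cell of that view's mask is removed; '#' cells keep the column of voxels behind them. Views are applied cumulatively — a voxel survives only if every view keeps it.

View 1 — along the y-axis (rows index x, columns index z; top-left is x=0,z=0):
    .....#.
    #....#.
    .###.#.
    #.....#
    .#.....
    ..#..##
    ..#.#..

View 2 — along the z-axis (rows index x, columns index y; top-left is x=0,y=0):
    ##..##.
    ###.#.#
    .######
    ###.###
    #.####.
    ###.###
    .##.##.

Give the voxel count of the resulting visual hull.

full grid |V| = 343
carve view 1 (along y, XZ-mask fill 15/49): 105 voxels remain
carve view 2 (along z, XY-mask fill 36/49): 81 voxels remain

voxel count = 81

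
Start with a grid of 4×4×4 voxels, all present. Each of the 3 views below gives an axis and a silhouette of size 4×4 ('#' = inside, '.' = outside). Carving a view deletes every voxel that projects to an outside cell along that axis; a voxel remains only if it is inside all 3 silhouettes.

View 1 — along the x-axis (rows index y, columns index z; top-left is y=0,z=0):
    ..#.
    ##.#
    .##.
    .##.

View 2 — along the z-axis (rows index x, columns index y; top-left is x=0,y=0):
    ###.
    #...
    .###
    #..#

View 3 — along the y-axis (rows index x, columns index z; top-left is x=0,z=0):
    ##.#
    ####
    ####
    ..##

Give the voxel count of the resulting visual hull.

full grid |V| = 64
  1. axis=0 (YZ plane), |mask|=8  ⇒  voxels=32
  2. axis=2 (XY plane), |mask|=9  ⇒  voxels=17
  3. axis=1 (XZ plane), |mask|=13  ⇒  voxels=14

14 voxels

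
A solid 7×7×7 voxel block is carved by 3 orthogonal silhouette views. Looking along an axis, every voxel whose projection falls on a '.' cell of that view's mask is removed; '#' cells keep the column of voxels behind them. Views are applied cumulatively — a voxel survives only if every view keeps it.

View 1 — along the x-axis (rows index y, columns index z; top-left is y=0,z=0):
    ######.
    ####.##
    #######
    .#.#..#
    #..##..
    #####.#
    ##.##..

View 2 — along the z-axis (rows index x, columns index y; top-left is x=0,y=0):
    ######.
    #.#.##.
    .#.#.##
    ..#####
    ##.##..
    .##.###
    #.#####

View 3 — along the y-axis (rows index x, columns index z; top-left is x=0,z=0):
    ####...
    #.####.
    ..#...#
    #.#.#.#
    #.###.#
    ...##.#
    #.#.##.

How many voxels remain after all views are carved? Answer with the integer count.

|visual hull| = 95

before carving: 343 voxels (7×7×7)
V1 x: intersect with YZ mask (35 set) -- 245 left
V2 z: intersect with XY mask (34 set) -- 168 left
V3 y: intersect with XZ mask (27 set) -- 95 left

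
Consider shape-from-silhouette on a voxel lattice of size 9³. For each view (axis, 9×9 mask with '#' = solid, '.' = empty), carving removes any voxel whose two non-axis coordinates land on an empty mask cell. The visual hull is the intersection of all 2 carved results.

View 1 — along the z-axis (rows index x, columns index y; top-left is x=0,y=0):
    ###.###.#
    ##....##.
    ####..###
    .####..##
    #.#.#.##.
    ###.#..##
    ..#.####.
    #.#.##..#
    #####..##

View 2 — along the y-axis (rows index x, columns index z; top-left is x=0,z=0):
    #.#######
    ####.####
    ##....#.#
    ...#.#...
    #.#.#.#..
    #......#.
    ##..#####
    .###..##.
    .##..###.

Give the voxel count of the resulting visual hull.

initial block: 9^3 = 729
carve view 1 (along z, XY-mask fill 52/81): 468 voxels remain
carve view 2 (along y, XZ-mask fill 45/81): 255 voxels remain

255 voxels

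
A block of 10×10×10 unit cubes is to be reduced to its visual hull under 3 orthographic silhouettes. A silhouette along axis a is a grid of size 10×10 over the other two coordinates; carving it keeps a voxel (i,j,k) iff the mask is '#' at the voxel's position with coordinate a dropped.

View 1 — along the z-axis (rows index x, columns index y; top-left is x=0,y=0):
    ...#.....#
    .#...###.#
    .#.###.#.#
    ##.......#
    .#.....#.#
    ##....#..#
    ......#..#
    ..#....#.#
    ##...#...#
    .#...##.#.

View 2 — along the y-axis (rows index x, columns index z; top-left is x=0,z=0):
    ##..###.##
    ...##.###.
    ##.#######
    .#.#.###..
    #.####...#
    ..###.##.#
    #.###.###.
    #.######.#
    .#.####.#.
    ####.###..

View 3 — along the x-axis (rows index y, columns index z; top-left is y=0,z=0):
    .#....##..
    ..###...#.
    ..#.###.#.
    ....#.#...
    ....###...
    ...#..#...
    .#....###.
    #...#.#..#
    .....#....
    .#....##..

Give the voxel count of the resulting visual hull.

before carving: 1000 voxels (10×10×10)
[1] z-view keeps 36 columns → grid now 360
[2] y-view keeps 66 columns → grid now 240
[3] x-view keeps 31 columns → grid now 87

87 voxels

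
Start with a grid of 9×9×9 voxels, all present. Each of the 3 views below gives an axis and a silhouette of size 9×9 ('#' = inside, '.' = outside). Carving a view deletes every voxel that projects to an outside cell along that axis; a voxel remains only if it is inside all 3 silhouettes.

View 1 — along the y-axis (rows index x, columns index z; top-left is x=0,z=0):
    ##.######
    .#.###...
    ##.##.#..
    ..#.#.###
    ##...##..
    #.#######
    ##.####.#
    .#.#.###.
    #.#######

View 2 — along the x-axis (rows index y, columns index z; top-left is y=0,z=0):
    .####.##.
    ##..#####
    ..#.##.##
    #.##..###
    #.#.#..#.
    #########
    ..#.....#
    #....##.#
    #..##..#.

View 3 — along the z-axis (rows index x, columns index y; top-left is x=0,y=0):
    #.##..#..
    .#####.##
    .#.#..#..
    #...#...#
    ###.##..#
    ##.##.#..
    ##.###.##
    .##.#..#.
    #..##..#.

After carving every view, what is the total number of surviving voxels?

|visual hull| = 139

start: 9×9×9 = 729 voxels
after view 1 [y-axis, 54 of 81 cells solid] → remaining = 486
after view 2 [x-axis, 47 of 81 cells solid] → remaining = 275
after view 3 [z-axis, 43 of 81 cells solid] → remaining = 139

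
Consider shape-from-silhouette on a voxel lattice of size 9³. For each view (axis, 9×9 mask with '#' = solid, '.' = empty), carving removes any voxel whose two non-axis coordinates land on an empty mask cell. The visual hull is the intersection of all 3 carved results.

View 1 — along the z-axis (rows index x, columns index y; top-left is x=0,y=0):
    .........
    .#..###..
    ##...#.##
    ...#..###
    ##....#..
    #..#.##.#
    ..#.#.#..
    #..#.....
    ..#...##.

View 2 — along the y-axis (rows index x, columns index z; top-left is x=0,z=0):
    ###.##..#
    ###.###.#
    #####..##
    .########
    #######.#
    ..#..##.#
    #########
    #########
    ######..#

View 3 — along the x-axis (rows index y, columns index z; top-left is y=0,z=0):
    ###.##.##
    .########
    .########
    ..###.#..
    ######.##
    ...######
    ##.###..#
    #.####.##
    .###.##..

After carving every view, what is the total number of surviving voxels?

start: 9×9×9 = 729 voxels
step 1: project along z, AND mask (29/81) → |grid| = 261
step 2: project along y, AND mask (65/81) → |grid| = 205
step 3: project along x, AND mask (59/81) → |grid| = 149

voxel count = 149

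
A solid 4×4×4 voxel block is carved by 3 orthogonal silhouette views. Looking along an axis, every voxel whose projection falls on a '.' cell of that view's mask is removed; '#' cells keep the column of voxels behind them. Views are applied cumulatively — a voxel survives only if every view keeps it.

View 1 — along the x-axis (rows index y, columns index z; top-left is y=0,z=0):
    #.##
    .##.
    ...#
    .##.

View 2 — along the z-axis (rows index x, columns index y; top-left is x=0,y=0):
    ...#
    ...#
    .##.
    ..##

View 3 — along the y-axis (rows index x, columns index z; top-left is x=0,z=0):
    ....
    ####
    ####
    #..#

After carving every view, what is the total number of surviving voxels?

|visual hull| = 6

full grid |V| = 64
carve view 1 (along x, YZ-mask fill 8/16): 32 voxels remain
carve view 2 (along z, XY-mask fill 6/16): 10 voxels remain
carve view 3 (along y, XZ-mask fill 10/16): 6 voxels remain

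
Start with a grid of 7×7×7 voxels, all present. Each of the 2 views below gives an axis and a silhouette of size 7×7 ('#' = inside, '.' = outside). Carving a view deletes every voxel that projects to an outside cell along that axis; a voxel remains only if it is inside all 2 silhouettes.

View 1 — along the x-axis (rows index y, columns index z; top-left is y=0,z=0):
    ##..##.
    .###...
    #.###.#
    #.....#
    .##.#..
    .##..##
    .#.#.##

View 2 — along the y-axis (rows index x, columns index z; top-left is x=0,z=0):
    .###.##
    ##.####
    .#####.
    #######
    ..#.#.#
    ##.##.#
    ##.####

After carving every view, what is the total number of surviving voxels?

voxel count = 133

start: 7×7×7 = 343 voxels
step 1: project along x, AND mask (25/49) → |grid| = 175
step 2: project along y, AND mask (37/49) → |grid| = 133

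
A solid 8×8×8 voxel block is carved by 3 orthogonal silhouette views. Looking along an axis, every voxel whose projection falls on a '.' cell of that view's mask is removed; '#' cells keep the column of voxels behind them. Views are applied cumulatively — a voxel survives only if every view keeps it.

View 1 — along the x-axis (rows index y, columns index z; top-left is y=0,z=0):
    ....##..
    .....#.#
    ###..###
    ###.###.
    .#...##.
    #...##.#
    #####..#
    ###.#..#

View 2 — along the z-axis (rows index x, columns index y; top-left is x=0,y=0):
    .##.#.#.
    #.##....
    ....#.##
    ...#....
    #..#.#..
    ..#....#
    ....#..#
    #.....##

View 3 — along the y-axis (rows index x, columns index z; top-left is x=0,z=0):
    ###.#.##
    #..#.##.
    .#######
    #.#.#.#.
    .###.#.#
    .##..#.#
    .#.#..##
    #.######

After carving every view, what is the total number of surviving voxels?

start: 8×8×8 = 512 voxels
V1 x: intersect with YZ mask (34 set) -- 272 left
V2 z: intersect with XY mask (21 set) -- 95 left
V3 y: intersect with XZ mask (41 set) -- 64 left

voxel count = 64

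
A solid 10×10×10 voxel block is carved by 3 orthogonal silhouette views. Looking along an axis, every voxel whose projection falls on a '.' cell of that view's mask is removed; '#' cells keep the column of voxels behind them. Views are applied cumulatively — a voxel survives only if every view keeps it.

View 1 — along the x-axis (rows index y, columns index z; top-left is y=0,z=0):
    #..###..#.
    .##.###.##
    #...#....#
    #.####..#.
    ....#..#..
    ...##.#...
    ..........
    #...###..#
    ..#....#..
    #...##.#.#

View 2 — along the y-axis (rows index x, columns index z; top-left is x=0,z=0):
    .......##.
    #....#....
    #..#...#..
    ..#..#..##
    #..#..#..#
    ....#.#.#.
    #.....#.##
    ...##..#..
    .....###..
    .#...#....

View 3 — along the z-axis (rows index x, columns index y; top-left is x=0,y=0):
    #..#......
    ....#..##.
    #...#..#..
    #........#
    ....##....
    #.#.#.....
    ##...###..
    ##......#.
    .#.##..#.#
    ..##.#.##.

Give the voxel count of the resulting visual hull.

full grid |V| = 1000
after view 1 [x-axis, 38 of 100 cells solid] → remaining = 380
after view 2 [y-axis, 30 of 100 cells solid] → remaining = 117
after view 3 [z-axis, 33 of 100 cells solid] → remaining = 41

41 voxels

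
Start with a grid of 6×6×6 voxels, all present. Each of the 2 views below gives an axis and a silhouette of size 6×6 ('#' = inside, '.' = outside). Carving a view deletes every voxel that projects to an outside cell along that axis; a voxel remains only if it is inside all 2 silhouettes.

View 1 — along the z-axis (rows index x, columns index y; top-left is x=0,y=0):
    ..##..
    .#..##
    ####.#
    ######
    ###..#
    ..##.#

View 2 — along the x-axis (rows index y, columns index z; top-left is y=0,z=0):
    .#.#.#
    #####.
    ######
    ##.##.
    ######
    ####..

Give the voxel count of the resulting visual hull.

before carving: 216 voxels (6×6×6)
  1. axis=2 (XY plane), |mask|=23  ⇒  voxels=138
  2. axis=0 (YZ plane), |mask|=28  ⇒  voxels=107

107 voxels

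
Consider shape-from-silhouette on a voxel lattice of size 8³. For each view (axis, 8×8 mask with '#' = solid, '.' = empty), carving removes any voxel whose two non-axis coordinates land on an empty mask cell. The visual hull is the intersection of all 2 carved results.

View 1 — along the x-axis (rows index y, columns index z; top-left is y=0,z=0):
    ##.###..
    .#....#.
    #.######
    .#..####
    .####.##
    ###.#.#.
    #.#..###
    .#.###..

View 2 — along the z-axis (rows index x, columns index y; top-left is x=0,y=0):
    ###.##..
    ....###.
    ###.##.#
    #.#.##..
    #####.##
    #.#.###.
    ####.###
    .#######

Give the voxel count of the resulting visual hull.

remaining voxels: 222

start: 8×8×8 = 512 voxels
after view 1 [x-axis, 39 of 64 cells solid] → remaining = 312
after view 2 [z-axis, 44 of 64 cells solid] → remaining = 222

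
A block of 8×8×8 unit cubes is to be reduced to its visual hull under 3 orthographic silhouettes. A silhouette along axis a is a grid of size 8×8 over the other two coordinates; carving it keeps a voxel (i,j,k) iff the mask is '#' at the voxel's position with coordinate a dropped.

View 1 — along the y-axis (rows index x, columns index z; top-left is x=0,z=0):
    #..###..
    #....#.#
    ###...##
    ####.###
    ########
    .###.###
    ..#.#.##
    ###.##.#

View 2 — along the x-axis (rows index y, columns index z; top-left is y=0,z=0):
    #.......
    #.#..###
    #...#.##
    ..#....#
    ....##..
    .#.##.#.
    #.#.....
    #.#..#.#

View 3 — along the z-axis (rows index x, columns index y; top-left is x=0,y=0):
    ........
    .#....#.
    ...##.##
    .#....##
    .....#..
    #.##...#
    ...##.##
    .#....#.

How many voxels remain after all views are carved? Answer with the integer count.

45 voxels

start: 8×8×8 = 512 voxels
carve view 1 (along y, XZ-mask fill 43/64): 344 voxels remain
carve view 2 (along x, YZ-mask fill 24/64): 136 voxels remain
carve view 3 (along z, XY-mask fill 20/64): 45 voxels remain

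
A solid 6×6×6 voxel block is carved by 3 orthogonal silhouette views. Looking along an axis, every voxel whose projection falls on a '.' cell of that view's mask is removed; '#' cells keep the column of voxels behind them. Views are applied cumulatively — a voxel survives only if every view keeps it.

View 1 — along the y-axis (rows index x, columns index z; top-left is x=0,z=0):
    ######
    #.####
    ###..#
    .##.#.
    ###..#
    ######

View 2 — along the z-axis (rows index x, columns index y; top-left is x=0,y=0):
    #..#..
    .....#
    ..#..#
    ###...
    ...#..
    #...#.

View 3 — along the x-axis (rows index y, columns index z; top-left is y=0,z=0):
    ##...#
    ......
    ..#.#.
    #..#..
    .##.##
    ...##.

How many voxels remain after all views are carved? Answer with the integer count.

full grid |V| = 216
carve view 1 (along y, XZ-mask fill 28/36): 168 voxels remain
carve view 2 (along z, XY-mask fill 11/36): 50 voxels remain
carve view 3 (along x, YZ-mask fill 13/36): 19 voxels remain

voxel count = 19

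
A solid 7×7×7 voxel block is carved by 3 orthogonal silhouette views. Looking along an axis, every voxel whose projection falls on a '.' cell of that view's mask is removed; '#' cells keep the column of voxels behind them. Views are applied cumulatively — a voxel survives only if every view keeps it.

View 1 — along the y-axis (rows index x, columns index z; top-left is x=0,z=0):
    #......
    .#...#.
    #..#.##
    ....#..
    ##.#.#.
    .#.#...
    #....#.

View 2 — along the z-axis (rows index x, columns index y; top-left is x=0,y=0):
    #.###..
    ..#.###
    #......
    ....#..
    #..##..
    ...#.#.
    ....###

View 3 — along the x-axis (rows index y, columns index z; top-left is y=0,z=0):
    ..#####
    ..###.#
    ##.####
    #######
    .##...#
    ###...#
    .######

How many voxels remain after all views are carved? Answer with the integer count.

|visual hull| = 23

start: 7×7×7 = 343 voxels
V1 y: intersect with XZ mask (16 set) -- 112 left
V2 z: intersect with XY mask (18 set) -- 39 left
V3 x: intersect with YZ mask (35 set) -- 23 left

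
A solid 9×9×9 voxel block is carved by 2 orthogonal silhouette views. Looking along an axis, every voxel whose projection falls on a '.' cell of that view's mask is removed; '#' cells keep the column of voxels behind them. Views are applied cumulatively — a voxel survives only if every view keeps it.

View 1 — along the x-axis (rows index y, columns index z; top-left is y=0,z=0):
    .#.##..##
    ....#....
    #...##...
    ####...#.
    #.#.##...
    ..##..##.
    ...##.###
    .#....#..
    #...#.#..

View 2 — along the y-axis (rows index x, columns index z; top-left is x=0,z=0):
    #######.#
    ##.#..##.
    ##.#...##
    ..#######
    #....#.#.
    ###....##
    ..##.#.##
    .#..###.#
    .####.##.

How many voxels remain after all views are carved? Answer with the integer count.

full grid |V| = 729
V1 x: intersect with YZ mask (32 set) -- 288 left
V2 y: intersect with XZ mask (49 set) -- 171 left

171 voxels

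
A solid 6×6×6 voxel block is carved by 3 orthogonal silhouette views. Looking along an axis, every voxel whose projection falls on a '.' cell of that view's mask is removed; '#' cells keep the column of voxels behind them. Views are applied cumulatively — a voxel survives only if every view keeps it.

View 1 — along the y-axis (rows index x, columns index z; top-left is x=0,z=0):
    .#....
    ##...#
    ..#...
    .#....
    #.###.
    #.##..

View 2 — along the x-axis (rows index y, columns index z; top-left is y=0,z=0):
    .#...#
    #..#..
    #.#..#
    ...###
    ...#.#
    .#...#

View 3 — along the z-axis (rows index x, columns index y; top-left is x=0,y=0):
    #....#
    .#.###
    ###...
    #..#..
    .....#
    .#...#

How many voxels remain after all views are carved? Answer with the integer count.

|visual hull| = 11

full grid |V| = 216
V1 y: intersect with XZ mask (13 set) -- 78 left
V2 x: intersect with YZ mask (14 set) -- 27 left
V3 z: intersect with XY mask (14 set) -- 11 left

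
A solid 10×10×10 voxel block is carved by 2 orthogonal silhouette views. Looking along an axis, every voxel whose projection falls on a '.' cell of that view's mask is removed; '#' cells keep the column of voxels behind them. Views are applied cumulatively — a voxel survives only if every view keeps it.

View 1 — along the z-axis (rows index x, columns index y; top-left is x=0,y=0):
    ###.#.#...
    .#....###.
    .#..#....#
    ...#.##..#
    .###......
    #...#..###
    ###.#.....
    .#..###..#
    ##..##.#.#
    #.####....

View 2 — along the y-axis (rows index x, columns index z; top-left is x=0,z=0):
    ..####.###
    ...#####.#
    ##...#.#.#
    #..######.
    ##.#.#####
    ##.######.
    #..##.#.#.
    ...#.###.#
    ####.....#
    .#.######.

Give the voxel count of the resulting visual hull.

start: 10×10×10 = 1000 voxels
[1] z-view keeps 44 columns → grid now 440
[2] y-view keeps 63 columns → grid now 276

remaining voxels: 276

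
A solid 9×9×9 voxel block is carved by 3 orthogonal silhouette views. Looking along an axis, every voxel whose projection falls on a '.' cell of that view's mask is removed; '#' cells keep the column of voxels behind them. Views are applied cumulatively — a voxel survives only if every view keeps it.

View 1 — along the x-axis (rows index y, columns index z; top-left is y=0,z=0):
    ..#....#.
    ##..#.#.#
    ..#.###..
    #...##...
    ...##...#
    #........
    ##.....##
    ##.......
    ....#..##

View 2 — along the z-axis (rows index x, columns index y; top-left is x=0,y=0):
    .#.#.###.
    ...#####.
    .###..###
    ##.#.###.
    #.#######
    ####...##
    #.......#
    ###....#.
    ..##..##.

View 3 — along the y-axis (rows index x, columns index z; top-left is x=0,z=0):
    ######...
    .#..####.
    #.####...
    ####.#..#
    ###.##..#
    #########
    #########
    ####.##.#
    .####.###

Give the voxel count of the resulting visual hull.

full grid |V| = 729
carve view 1 (along x, YZ-mask fill 27/81): 243 voxels remain
carve view 2 (along z, XY-mask fill 46/81): 138 voxels remain
carve view 3 (along y, XZ-mask fill 60/81): 99 voxels remain

|visual hull| = 99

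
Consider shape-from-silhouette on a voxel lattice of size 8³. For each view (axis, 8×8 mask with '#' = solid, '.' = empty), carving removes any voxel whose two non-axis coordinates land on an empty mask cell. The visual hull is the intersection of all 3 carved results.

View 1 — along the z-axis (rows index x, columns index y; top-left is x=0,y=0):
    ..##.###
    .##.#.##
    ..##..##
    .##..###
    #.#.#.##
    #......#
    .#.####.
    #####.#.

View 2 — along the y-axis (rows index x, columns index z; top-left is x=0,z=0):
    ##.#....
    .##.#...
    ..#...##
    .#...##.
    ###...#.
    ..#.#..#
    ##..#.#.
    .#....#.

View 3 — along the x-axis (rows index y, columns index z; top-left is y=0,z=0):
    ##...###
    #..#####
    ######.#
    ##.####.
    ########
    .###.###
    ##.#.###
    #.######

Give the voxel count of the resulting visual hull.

before carving: 512 voxels (8×8×8)
after view 1 [z-axis, 37 of 64 cells solid] → remaining = 296
after view 2 [y-axis, 25 of 64 cells solid] → remaining = 115
after view 3 [x-axis, 51 of 64 cells solid] → remaining = 89

|visual hull| = 89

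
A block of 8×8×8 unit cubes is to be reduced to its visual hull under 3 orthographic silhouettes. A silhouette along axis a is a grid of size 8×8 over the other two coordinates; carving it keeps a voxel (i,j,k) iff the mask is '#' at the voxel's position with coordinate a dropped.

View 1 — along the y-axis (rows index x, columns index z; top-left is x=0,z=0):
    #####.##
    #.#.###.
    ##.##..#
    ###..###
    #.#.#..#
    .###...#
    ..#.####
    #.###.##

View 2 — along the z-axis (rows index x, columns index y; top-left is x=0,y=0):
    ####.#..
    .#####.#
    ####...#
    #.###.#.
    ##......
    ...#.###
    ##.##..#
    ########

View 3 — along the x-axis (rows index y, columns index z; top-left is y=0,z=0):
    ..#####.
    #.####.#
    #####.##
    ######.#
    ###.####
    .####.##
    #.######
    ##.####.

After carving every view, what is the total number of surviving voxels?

before carving: 512 voxels (8×8×8)
V1 y: intersect with XZ mask (42 set) -- 336 left
V2 z: intersect with XY mask (40 set) -- 217 left
V3 x: intersect with YZ mask (51 set) -- 175 left

voxel count = 175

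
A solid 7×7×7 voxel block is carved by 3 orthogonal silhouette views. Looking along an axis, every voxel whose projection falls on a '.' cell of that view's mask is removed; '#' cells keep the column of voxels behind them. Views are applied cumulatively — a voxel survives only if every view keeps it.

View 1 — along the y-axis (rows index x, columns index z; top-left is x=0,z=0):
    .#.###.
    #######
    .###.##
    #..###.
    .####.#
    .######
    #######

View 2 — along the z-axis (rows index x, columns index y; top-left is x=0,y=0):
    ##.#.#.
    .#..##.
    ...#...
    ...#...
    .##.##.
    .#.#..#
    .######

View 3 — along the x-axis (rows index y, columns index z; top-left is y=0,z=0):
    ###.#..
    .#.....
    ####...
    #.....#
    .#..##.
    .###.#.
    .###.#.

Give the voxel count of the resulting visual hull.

initial block: 7^3 = 343
[1] y-view keeps 38 columns → grid now 266
[2] z-view keeps 22 columns → grid now 126
[3] x-view keeps 22 columns → grid now 49

voxel count = 49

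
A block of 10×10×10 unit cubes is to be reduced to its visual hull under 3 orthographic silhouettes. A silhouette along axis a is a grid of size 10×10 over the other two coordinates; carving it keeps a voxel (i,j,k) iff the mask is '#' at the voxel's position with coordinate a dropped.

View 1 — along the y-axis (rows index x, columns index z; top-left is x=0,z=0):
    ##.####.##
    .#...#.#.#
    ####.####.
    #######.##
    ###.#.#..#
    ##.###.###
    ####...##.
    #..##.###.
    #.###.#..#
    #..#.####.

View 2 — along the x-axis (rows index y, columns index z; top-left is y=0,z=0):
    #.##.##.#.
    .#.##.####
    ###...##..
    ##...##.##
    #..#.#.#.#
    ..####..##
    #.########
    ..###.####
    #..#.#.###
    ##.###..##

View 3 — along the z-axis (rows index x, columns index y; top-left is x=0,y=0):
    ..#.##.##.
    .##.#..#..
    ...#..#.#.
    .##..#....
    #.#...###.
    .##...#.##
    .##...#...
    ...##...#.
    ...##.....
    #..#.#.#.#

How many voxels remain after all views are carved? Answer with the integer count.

voxel count = 161

full grid |V| = 1000
V1 y: intersect with XZ mask (67 set) -- 670 left
V2 x: intersect with YZ mask (64 set) -- 434 left
V3 z: intersect with XY mask (38 set) -- 161 left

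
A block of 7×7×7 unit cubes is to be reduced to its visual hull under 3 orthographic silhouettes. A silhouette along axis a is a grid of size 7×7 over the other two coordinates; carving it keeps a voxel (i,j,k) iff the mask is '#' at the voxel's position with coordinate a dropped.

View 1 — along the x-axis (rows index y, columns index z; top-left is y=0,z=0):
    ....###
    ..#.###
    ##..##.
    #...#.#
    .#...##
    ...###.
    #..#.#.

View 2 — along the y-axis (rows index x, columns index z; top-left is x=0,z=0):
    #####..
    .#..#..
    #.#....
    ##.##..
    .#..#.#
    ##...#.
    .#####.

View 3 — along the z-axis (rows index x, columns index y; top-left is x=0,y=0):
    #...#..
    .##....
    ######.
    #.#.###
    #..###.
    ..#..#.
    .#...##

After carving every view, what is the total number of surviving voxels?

initial block: 7^3 = 343
carve view 1 (along x, YZ-mask fill 23/49): 161 voxels remain
carve view 2 (along y, XZ-mask fill 24/49): 74 voxels remain
carve view 3 (along z, XY-mask fill 24/49): 36 voxels remain

|visual hull| = 36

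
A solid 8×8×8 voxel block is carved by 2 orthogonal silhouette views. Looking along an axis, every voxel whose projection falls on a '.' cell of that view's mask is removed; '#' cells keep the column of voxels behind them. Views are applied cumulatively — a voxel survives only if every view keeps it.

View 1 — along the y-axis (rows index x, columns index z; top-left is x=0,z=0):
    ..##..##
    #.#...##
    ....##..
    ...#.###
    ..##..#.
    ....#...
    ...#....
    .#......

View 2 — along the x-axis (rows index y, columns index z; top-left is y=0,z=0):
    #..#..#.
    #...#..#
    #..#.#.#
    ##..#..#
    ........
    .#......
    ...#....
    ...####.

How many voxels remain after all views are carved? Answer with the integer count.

remaining voxels: 49

start: 8×8×8 = 512 voxels
[1] y-view keeps 20 columns → grid now 160
[2] x-view keeps 20 columns → grid now 49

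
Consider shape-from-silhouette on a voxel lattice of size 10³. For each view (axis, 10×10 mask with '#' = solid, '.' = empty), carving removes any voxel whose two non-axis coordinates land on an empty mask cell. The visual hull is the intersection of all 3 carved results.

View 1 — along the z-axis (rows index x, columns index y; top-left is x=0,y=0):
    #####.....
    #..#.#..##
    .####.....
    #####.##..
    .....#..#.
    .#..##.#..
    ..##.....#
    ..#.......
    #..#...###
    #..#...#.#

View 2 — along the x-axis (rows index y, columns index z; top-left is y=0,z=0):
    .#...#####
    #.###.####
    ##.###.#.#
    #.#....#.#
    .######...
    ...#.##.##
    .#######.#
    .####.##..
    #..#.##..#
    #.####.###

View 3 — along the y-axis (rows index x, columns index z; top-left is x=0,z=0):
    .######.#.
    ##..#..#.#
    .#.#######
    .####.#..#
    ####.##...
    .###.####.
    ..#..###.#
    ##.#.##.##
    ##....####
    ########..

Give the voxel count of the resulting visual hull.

voxel count = 160

initial block: 10^3 = 1000
step 1: project along z, AND mask (40/100) → |grid| = 400
step 2: project along x, AND mask (63/100) → |grid| = 243
step 3: project along y, AND mask (65/100) → |grid| = 160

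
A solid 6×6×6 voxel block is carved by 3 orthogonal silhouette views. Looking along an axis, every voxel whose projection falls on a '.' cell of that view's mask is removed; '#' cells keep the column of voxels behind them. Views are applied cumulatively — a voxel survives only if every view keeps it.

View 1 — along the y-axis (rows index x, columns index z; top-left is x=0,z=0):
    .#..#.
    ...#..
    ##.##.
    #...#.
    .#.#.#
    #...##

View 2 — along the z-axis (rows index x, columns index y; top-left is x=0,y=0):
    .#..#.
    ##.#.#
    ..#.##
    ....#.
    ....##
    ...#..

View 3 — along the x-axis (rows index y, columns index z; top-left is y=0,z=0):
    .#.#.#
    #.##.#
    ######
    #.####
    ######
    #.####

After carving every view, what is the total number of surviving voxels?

full grid |V| = 216
step 1: project along y, AND mask (15/36) → |grid| = 90
step 2: project along z, AND mask (13/36) → |grid| = 31
step 3: project along x, AND mask (29/36) → |grid| = 27

remaining voxels: 27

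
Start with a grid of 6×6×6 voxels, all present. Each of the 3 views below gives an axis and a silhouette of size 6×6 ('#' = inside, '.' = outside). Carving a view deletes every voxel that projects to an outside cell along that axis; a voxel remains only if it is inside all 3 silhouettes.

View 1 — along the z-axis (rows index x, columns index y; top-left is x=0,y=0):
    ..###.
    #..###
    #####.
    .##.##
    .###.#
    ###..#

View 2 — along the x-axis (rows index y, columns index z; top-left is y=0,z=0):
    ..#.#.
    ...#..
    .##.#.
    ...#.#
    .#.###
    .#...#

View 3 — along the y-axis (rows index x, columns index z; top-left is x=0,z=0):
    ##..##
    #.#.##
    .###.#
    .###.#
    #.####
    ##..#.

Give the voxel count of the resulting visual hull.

initial block: 6^3 = 216
carve view 1 (along z, XY-mask fill 24/36): 144 voxels remain
carve view 2 (along x, YZ-mask fill 14/36): 57 voxels remain
carve view 3 (along y, XZ-mask fill 24/36): 39 voxels remain

39 voxels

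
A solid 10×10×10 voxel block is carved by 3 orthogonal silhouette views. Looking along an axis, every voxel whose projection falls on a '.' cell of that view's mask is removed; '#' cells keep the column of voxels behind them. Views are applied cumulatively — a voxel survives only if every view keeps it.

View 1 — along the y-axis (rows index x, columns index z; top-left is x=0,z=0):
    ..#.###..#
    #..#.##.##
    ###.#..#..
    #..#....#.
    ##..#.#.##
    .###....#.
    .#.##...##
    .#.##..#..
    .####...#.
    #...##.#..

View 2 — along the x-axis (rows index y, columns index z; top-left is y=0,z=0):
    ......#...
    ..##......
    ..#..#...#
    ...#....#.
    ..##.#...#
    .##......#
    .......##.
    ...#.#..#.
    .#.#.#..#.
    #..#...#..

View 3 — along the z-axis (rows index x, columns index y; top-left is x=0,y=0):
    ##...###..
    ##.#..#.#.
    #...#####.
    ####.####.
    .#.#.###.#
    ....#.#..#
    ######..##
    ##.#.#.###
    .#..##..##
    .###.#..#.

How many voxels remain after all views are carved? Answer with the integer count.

|visual hull| = 68

start: 10×10×10 = 1000 voxels
V1 y: intersect with XZ mask (47 set) -- 470 left
V2 x: intersect with YZ mask (27 set) -- 126 left
V3 z: intersect with XY mask (58 set) -- 68 left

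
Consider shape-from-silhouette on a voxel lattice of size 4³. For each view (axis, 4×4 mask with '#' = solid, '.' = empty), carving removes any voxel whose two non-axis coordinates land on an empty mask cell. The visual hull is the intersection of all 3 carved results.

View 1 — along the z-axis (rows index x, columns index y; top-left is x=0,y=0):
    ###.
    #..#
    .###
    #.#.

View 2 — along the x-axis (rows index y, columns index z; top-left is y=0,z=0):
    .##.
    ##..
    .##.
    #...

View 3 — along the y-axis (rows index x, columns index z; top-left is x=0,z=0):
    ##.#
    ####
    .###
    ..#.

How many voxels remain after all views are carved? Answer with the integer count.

before carving: 64 voxels (4×4×4)
[1] z-view keeps 10 columns → grid now 40
[2] x-view keeps 7 columns → grid now 18
[3] y-view keeps 11 columns → grid now 12

12 voxels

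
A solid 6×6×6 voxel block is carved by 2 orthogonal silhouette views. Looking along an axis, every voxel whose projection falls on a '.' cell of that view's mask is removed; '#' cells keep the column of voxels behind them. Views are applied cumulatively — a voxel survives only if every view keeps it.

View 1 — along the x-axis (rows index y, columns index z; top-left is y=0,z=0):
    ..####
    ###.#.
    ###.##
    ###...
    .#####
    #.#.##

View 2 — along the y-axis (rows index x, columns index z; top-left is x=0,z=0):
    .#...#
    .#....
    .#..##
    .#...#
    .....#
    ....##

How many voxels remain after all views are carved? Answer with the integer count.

start: 6×6×6 = 216 voxels
after view 1 [x-axis, 25 of 36 cells solid] → remaining = 150
after view 2 [y-axis, 11 of 36 cells solid] → remaining = 46

voxel count = 46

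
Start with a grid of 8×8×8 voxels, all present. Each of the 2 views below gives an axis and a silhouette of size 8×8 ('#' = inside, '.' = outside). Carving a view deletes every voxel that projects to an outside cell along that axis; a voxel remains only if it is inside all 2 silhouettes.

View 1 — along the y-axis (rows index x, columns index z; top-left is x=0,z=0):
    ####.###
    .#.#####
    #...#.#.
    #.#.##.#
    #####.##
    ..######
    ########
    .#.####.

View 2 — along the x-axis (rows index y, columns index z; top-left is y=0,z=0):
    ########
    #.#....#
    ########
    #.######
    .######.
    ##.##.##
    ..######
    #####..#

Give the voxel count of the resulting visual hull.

start: 8×8×8 = 512 voxels
  1. axis=1 (XZ plane), |mask|=47  ⇒  voxels=376
  2. axis=0 (YZ plane), |mask|=50  ⇒  voxels=295

voxel count = 295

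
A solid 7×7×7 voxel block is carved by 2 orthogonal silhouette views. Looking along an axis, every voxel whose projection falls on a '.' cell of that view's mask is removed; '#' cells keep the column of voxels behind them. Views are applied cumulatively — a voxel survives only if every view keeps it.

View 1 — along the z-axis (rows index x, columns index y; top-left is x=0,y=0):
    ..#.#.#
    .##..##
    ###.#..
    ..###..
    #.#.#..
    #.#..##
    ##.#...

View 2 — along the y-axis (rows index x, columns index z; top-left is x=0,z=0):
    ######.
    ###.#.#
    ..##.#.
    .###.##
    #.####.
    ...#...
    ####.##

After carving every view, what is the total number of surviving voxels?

remaining voxels: 102

initial block: 7^3 = 343
[1] z-view keeps 24 columns → grid now 168
[2] y-view keeps 31 columns → grid now 102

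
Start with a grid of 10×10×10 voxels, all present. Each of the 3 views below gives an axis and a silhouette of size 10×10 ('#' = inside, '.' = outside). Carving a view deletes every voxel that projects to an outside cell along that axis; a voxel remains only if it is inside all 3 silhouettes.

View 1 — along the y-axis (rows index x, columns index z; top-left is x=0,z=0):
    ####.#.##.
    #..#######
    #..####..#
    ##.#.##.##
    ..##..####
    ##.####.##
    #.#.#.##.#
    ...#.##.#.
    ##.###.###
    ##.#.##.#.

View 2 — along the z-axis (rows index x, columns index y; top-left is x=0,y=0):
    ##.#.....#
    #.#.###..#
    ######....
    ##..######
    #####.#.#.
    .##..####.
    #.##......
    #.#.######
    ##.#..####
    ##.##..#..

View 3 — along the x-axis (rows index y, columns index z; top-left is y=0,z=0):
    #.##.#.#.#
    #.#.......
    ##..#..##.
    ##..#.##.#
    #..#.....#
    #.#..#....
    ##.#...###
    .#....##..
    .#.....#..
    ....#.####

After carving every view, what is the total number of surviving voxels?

before carving: 1000 voxels (10×10×10)
[1] y-view keeps 66 columns → grid now 660
[2] z-view keeps 60 columns → grid now 394
[3] x-view keeps 41 columns → grid now 163

163 voxels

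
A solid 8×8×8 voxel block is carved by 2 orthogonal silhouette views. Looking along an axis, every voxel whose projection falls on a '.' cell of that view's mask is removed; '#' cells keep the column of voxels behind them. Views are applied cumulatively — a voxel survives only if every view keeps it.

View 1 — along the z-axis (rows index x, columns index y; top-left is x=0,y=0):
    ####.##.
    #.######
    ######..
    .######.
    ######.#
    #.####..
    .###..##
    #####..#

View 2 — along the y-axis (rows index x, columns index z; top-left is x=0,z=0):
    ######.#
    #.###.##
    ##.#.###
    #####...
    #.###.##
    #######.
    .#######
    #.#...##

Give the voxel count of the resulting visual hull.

286 voxels

full grid |V| = 512
carve view 1 (along z, XY-mask fill 48/64): 384 voxels remain
carve view 2 (along y, XZ-mask fill 48/64): 286 voxels remain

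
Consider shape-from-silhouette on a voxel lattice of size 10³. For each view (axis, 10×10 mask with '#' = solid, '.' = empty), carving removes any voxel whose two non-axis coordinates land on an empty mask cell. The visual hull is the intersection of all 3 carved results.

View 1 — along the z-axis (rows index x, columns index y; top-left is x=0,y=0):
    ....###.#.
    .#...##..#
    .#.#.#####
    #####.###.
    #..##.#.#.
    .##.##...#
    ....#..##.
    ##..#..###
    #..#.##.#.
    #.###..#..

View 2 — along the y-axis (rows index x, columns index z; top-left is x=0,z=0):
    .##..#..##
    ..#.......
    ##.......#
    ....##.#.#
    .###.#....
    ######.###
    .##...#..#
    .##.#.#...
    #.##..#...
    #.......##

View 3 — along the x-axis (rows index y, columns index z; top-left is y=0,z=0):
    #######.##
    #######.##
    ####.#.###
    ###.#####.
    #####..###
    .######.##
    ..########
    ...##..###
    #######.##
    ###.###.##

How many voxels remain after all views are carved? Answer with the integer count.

175 voxels

full grid |V| = 1000
carve view 1 (along z, XY-mask fill 52/100): 520 voxels remain
carve view 2 (along y, XZ-mask fill 41/100): 213 voxels remain
carve view 3 (along x, YZ-mask fill 80/100): 175 voxels remain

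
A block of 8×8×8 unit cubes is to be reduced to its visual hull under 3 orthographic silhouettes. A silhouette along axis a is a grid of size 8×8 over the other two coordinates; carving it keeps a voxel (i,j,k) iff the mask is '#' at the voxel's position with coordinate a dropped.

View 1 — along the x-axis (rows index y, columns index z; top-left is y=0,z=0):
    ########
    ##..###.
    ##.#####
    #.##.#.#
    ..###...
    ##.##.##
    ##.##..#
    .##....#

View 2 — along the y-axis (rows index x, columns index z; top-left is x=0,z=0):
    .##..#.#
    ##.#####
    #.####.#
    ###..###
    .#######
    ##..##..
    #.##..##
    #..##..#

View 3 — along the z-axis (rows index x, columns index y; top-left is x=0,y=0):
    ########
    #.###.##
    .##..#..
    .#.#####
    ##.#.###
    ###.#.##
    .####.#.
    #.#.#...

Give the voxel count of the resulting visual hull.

147 voxels

start: 8×8×8 = 512 voxels
step 1: project along x, AND mask (42/64) → |grid| = 336
step 2: project along y, AND mask (43/64) → |grid| = 228
step 3: project along z, AND mask (43/64) → |grid| = 147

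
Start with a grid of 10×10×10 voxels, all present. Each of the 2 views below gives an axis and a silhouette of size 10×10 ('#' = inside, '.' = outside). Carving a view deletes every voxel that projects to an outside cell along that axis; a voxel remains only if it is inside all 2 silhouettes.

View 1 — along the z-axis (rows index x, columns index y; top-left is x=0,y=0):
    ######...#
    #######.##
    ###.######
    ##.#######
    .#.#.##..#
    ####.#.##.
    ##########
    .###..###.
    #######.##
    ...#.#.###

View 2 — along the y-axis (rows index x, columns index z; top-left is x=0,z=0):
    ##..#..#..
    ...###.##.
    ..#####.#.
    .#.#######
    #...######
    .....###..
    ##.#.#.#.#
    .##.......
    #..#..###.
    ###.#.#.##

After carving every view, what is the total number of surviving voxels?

407 voxels

start: 10×10×10 = 1000 voxels
[1] z-view keeps 76 columns → grid now 760
[2] y-view keeps 53 columns → grid now 407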